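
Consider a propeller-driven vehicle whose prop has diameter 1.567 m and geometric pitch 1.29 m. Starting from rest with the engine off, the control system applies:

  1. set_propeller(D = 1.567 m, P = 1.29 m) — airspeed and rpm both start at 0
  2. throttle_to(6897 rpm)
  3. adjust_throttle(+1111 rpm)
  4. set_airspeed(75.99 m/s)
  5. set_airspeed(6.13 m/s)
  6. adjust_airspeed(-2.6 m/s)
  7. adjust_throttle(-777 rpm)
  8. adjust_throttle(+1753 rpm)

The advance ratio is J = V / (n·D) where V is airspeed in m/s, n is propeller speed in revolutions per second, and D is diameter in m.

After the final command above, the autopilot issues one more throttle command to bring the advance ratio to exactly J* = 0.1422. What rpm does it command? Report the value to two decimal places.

set_propeller: D = 1.567 m, P = 1.29 m (p = P/D = 0.823229); state ← (V=0, rpm=0)
throttle_to(6897): rpm ← 6897
adjust_throttle(+1111): rpm ← 6897 +1111 = 8008
set_airspeed(75.99): V ← 75.99 m/s
set_airspeed(6.13): V ← 6.13 m/s
adjust_airspeed(-2.6): V ← 6.13 -2.6 = 3.53 m/s
adjust_throttle(-777): rpm ← 8008 -777 = 7231
adjust_throttle(+1753): rpm ← 7231 +1753 = 8984
final state: V = 3.53 m/s, rpm = 8984 → n = rpm/60 = 149.733333 rev/s
target J* = 0.1422; solve J* = V/(n·D) for n: n = V/(J*·D) = 3.53/(0.1422 × 1.567) = 15.841858 rev/s
rpm = 60·n = 950.511472

rpm = 950.51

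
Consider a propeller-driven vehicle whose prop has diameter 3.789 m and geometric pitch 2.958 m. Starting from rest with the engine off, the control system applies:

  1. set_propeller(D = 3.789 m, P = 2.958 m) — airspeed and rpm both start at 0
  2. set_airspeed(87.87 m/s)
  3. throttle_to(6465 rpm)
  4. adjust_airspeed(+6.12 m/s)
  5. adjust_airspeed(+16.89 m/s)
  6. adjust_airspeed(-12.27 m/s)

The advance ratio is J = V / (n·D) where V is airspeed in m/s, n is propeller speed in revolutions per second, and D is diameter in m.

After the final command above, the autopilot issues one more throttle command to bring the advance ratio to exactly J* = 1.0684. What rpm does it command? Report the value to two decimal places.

set_propeller: D = 3.789 m, P = 2.958 m (p = P/D = 0.780681); state ← (V=0, rpm=0)
set_airspeed(87.87): V ← 87.87 m/s
throttle_to(6465): rpm ← 6465
adjust_airspeed(+6.12): V ← 87.87 +6.12 = 93.99 m/s
adjust_airspeed(+16.89): V ← 93.99 +16.89 = 110.88 m/s
adjust_airspeed(-12.27): V ← 110.88 -12.27 = 98.61 m/s
final state: V = 98.61 m/s, rpm = 6465 → n = rpm/60 = 107.750000 rev/s
target J* = 1.0684; solve J* = V/(n·D) for n: n = V/(J*·D) = 98.61/(1.0684 × 3.789) = 24.359169 rev/s
rpm = 60·n = 1461.550159

rpm = 1461.55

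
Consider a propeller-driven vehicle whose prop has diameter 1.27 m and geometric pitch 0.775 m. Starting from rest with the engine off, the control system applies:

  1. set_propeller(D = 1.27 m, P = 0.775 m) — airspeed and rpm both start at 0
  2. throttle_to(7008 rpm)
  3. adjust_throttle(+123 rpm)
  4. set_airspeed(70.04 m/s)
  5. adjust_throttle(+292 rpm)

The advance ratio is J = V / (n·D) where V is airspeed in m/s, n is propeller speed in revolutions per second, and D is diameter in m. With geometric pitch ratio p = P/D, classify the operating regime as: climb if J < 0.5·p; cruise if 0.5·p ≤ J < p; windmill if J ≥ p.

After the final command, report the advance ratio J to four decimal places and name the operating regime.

set_propeller: D = 1.27 m, P = 0.775 m (p = P/D = 0.610236); state ← (V=0, rpm=0)
throttle_to(7008): rpm ← 7008
adjust_throttle(+123): rpm ← 7008 +123 = 7131
set_airspeed(70.04): V ← 70.04 m/s
adjust_throttle(+292): rpm ← 7131 +292 = 7423
final state: V = 70.04 m/s, rpm = 7423 → n = rpm/60 = 123.716667 rev/s
J = V / (n·D) = 70.04 / (123.716667 × 1.27) = 0.445773
regime bands: climb J<0.3051 | cruise [0.3051, 0.6102) | windmill J≥0.6102
J = 0.4458 → cruise

J = 0.4458, regime = cruise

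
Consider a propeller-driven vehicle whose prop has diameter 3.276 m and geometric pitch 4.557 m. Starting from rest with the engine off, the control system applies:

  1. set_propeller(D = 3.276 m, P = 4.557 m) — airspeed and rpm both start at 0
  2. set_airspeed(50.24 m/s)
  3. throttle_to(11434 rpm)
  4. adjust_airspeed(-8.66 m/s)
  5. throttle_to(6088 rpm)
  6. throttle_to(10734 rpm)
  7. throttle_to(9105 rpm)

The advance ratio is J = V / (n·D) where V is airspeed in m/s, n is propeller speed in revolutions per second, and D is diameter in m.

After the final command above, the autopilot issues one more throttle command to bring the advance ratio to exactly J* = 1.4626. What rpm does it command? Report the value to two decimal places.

set_propeller: D = 3.276 m, P = 4.557 m (p = P/D = 1.391026); state ← (V=0, rpm=0)
set_airspeed(50.24): V ← 50.24 m/s
throttle_to(11434): rpm ← 11434
adjust_airspeed(-8.66): V ← 50.24 -8.66 = 41.58 m/s
throttle_to(6088): rpm ← 6088
throttle_to(10734): rpm ← 10734
throttle_to(9105): rpm ← 9105
final state: V = 41.58 m/s, rpm = 9105 → n = rpm/60 = 151.750000 rev/s
target J* = 1.4626; solve J* = V/(n·D) for n: n = V/(J*·D) = 41.58/(1.4626 × 3.276) = 8.677908 rev/s
rpm = 60·n = 520.674457

rpm = 520.67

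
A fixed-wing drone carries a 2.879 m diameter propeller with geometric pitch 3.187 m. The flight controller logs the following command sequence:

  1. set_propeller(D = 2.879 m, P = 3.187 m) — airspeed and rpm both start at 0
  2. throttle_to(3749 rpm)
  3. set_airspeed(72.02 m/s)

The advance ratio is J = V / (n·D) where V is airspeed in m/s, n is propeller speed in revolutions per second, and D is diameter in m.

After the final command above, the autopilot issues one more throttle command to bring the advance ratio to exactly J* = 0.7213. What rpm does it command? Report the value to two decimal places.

set_propeller: D = 2.879 m, P = 3.187 m (p = P/D = 1.106982); state ← (V=0, rpm=0)
throttle_to(3749): rpm ← 3749
set_airspeed(72.02): V ← 72.02 m/s
final state: V = 72.02 m/s, rpm = 3749 → n = rpm/60 = 62.483333 rev/s
target J* = 0.7213; solve J* = V/(n·D) for n: n = V/(J*·D) = 72.02/(0.7213 × 2.879) = 34.681312 rev/s
rpm = 60·n = 2080.878727

rpm = 2080.88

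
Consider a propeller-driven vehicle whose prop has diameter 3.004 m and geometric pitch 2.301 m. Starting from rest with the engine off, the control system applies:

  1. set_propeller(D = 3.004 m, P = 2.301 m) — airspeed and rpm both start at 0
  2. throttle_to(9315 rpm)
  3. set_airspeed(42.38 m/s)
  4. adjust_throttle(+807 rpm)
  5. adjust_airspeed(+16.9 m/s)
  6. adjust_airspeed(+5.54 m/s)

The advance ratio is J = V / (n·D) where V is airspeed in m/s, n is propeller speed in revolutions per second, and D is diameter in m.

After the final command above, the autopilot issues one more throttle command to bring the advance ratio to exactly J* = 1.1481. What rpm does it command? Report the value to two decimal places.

rpm = 1127.67

set_propeller: D = 3.004 m, P = 2.301 m (p = P/D = 0.765979); state ← (V=0, rpm=0)
throttle_to(9315): rpm ← 9315
set_airspeed(42.38): V ← 42.38 m/s
adjust_throttle(+807): rpm ← 9315 +807 = 10122
adjust_airspeed(+16.9): V ← 42.38 +16.9 = 59.28 m/s
adjust_airspeed(+5.54): V ← 59.28 +5.54 = 64.82 m/s
final state: V = 64.82 m/s, rpm = 10122 → n = rpm/60 = 168.700000 rev/s
target J* = 1.1481; solve J* = V/(n·D) for n: n = V/(J*·D) = 64.82/(1.1481 × 3.004) = 18.794440 rev/s
rpm = 60·n = 1127.666378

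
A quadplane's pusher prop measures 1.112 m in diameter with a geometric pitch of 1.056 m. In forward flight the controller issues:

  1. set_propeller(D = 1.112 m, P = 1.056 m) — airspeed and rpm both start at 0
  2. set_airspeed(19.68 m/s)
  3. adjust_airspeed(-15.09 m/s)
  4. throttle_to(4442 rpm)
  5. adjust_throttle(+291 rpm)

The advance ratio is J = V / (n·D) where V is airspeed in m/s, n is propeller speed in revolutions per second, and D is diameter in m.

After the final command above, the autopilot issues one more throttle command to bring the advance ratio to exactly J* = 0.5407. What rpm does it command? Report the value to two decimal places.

set_propeller: D = 1.112 m, P = 1.056 m (p = P/D = 0.949640); state ← (V=0, rpm=0)
set_airspeed(19.68): V ← 19.68 m/s
adjust_airspeed(-15.09): V ← 19.68 -15.09 = 4.59 m/s
throttle_to(4442): rpm ← 4442
adjust_throttle(+291): rpm ← 4442 +291 = 4733
final state: V = 4.59 m/s, rpm = 4733 → n = rpm/60 = 78.883333 rev/s
target J* = 0.5407; solve J* = V/(n·D) for n: n = V/(J*·D) = 4.59/(0.5407 × 1.112) = 7.633989 rev/s
rpm = 60·n = 458.039339

rpm = 458.04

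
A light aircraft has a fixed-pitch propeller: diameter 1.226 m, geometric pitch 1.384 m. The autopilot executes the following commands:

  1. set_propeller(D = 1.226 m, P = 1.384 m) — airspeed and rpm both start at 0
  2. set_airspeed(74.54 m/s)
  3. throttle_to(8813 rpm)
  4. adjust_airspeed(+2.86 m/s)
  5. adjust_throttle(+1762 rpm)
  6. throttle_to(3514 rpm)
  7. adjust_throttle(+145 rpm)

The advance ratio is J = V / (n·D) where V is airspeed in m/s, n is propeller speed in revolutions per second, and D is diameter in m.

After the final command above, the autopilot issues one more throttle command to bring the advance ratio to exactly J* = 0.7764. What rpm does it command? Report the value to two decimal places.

set_propeller: D = 1.226 m, P = 1.384 m (p = P/D = 1.128874); state ← (V=0, rpm=0)
set_airspeed(74.54): V ← 74.54 m/s
throttle_to(8813): rpm ← 8813
adjust_airspeed(+2.86): V ← 74.54 +2.86 = 77.4 m/s
adjust_throttle(+1762): rpm ← 8813 +1762 = 10575
throttle_to(3514): rpm ← 3514
adjust_throttle(+145): rpm ← 3514 +145 = 3659
final state: V = 77.4 m/s, rpm = 3659 → n = rpm/60 = 60.983333 rev/s
target J* = 0.7764; solve J* = V/(n·D) for n: n = V/(J*·D) = 77.4/(0.7764 × 1.226) = 81.313932 rev/s
rpm = 60·n = 4878.835937

rpm = 4878.84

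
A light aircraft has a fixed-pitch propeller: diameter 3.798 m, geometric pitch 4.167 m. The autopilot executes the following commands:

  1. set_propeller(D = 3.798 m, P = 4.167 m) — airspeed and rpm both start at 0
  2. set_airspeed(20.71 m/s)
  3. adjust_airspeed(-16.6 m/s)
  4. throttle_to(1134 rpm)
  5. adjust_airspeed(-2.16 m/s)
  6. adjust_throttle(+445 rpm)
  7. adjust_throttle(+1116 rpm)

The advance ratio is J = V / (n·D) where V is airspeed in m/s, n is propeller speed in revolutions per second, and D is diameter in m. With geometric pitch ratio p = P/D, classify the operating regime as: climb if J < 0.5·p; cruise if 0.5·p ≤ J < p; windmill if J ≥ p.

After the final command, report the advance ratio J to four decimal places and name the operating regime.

J = 0.0114, regime = climb

set_propeller: D = 3.798 m, P = 4.167 m (p = P/D = 1.097156); state ← (V=0, rpm=0)
set_airspeed(20.71): V ← 20.71 m/s
adjust_airspeed(-16.6): V ← 20.71 -16.6 = 4.11 m/s
throttle_to(1134): rpm ← 1134
adjust_airspeed(-2.16): V ← 4.11 -2.16 = 1.95 m/s
adjust_throttle(+445): rpm ← 1134 +445 = 1579
adjust_throttle(+1116): rpm ← 1579 +1116 = 2695
final state: V = 1.95 m/s, rpm = 2695 → n = rpm/60 = 44.916667 rev/s
J = V / (n·D) = 1.95 / (44.916667 × 3.798) = 0.011431
regime bands: climb J<0.5486 | cruise [0.5486, 1.0972) | windmill J≥1.0972
J = 0.0114 → climb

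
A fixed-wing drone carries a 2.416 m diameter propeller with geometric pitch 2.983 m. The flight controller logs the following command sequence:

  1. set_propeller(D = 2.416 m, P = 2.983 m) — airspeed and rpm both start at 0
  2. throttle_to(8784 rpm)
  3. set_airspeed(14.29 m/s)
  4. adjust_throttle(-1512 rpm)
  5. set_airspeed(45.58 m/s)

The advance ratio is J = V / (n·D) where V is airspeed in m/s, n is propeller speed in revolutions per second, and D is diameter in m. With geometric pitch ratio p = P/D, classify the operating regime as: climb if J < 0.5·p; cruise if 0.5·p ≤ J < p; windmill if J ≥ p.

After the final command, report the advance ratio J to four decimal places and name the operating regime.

set_propeller: D = 2.416 m, P = 2.983 m (p = P/D = 1.234685); state ← (V=0, rpm=0)
throttle_to(8784): rpm ← 8784
set_airspeed(14.29): V ← 14.29 m/s
adjust_throttle(-1512): rpm ← 8784 -1512 = 7272
set_airspeed(45.58): V ← 45.58 m/s
final state: V = 45.58 m/s, rpm = 7272 → n = rpm/60 = 121.200000 rev/s
J = V / (n·D) = 45.58 / (121.200000 × 2.416) = 0.155659
regime bands: climb J<0.6173 | cruise [0.6173, 1.2347) | windmill J≥1.2347
J = 0.1557 → climb

J = 0.1557, regime = climb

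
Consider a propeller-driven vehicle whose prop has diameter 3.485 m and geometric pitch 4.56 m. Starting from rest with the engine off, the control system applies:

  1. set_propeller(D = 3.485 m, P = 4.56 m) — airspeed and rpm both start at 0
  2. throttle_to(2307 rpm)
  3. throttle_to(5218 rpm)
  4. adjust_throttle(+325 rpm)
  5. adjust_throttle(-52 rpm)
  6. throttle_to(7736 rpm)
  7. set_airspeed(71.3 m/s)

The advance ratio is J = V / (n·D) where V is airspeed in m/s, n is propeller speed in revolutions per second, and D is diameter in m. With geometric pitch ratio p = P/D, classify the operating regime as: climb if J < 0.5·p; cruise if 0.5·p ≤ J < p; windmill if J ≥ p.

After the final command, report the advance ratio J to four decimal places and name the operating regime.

J = 0.1587, regime = climb

set_propeller: D = 3.485 m, P = 4.56 m (p = P/D = 1.308465); state ← (V=0, rpm=0)
throttle_to(2307): rpm ← 2307
throttle_to(5218): rpm ← 5218
adjust_throttle(+325): rpm ← 5218 +325 = 5543
adjust_throttle(-52): rpm ← 5543 -52 = 5491
throttle_to(7736): rpm ← 7736
set_airspeed(71.3): V ← 71.3 m/s
final state: V = 71.3 m/s, rpm = 7736 → n = rpm/60 = 128.933333 rev/s
J = V / (n·D) = 71.3 / (128.933333 × 3.485) = 0.158680
regime bands: climb J<0.6542 | cruise [0.6542, 1.3085) | windmill J≥1.3085
J = 0.1587 → climb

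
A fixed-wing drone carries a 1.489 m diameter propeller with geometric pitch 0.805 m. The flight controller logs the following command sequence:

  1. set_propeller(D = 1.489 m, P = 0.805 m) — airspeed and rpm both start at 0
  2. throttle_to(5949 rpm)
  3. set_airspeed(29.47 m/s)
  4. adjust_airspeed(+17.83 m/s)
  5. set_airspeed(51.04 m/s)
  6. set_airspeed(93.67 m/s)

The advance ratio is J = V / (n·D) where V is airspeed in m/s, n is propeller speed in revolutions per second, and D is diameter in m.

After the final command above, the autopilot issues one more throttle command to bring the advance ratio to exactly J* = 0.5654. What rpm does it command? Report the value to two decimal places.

rpm = 6675.77

set_propeller: D = 1.489 m, P = 0.805 m (p = P/D = 0.540631); state ← (V=0, rpm=0)
throttle_to(5949): rpm ← 5949
set_airspeed(29.47): V ← 29.47 m/s
adjust_airspeed(+17.83): V ← 29.47 +17.83 = 47.3 m/s
set_airspeed(51.04): V ← 51.04 m/s
set_airspeed(93.67): V ← 93.67 m/s
final state: V = 93.67 m/s, rpm = 5949 → n = rpm/60 = 99.150000 rev/s
target J* = 0.5654; solve J* = V/(n·D) for n: n = V/(J*·D) = 93.67/(0.5654 × 1.489) = 111.262809 rev/s
rpm = 60·n = 6675.768512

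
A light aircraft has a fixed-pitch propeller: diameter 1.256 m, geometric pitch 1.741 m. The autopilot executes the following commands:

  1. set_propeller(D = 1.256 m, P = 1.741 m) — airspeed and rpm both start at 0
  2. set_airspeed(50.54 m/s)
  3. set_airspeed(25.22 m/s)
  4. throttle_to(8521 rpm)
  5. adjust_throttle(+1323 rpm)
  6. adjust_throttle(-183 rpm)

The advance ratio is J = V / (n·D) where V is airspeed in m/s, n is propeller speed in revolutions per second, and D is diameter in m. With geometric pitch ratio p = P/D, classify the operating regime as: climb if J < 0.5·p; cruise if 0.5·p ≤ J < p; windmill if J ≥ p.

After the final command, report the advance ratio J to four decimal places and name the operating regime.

set_propeller: D = 1.256 m, P = 1.741 m (p = P/D = 1.386146); state ← (V=0, rpm=0)
set_airspeed(50.54): V ← 50.54 m/s
set_airspeed(25.22): V ← 25.22 m/s
throttle_to(8521): rpm ← 8521
adjust_throttle(+1323): rpm ← 8521 +1323 = 9844
adjust_throttle(-183): rpm ← 9844 -183 = 9661
final state: V = 25.22 m/s, rpm = 9661 → n = rpm/60 = 161.016667 rev/s
J = V / (n·D) = 25.22 / (161.016667 × 1.256) = 0.124705
regime bands: climb J<0.6931 | cruise [0.6931, 1.3861) | windmill J≥1.3861
J = 0.1247 → climb

J = 0.1247, regime = climb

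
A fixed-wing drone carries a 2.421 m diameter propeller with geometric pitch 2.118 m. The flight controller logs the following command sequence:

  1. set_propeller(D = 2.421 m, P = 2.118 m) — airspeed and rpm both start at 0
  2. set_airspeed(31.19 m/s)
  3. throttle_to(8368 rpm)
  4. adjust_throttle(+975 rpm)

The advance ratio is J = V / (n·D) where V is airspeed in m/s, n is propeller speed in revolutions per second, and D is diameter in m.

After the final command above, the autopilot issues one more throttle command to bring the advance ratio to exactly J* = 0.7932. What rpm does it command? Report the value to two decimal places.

set_propeller: D = 2.421 m, P = 2.118 m (p = P/D = 0.874845); state ← (V=0, rpm=0)
set_airspeed(31.19): V ← 31.19 m/s
throttle_to(8368): rpm ← 8368
adjust_throttle(+975): rpm ← 8368 +975 = 9343
final state: V = 31.19 m/s, rpm = 9343 → n = rpm/60 = 155.716667 rev/s
target J* = 0.7932; solve J* = V/(n·D) for n: n = V/(J*·D) = 31.19/(0.7932 × 2.421) = 16.241939 rev/s
rpm = 60·n = 974.516351

rpm = 974.52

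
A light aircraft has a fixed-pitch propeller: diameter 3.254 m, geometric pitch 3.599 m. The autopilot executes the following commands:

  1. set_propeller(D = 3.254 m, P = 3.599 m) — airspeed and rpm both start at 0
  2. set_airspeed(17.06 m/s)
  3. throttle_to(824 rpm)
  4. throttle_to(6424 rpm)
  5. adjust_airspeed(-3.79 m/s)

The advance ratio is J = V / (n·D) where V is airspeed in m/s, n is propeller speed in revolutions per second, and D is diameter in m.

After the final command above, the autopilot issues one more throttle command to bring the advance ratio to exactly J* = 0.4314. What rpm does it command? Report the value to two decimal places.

rpm = 567.18

set_propeller: D = 3.254 m, P = 3.599 m (p = P/D = 1.106023); state ← (V=0, rpm=0)
set_airspeed(17.06): V ← 17.06 m/s
throttle_to(824): rpm ← 824
throttle_to(6424): rpm ← 6424
adjust_airspeed(-3.79): V ← 17.06 -3.79 = 13.27 m/s
final state: V = 13.27 m/s, rpm = 6424 → n = rpm/60 = 107.066667 rev/s
target J* = 0.4314; solve J* = V/(n·D) for n: n = V/(J*·D) = 13.27/(0.4314 × 3.254) = 9.453078 rev/s
rpm = 60·n = 567.184670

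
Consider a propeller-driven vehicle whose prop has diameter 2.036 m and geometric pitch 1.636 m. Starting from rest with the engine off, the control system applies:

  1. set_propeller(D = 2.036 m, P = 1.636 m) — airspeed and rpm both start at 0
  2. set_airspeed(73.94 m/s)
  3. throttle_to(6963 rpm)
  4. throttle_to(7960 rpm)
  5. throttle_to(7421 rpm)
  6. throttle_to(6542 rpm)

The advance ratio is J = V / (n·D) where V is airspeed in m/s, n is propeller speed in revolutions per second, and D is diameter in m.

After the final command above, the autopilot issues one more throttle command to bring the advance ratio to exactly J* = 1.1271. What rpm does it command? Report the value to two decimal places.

set_propeller: D = 2.036 m, P = 1.636 m (p = P/D = 0.803536); state ← (V=0, rpm=0)
set_airspeed(73.94): V ← 73.94 m/s
throttle_to(6963): rpm ← 6963
throttle_to(7960): rpm ← 7960
throttle_to(7421): rpm ← 7421
throttle_to(6542): rpm ← 6542
final state: V = 73.94 m/s, rpm = 6542 → n = rpm/60 = 109.033333 rev/s
target J* = 1.1271; solve J* = V/(n·D) for n: n = V/(J*·D) = 73.94/(1.1271 × 2.036) = 32.221015 rev/s
rpm = 60·n = 1933.260925

rpm = 1933.26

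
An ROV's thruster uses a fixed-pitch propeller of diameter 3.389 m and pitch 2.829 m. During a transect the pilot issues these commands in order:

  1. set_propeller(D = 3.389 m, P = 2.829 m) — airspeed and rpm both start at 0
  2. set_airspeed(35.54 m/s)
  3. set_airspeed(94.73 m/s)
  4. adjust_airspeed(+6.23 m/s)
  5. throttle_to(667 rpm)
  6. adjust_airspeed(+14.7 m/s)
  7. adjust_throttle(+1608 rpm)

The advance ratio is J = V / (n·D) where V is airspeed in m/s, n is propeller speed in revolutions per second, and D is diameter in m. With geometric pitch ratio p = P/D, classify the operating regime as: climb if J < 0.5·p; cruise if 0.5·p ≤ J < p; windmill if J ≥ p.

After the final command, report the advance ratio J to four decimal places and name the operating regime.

J = 0.9001, regime = windmill

set_propeller: D = 3.389 m, P = 2.829 m (p = P/D = 0.834760); state ← (V=0, rpm=0)
set_airspeed(35.54): V ← 35.54 m/s
set_airspeed(94.73): V ← 94.73 m/s
adjust_airspeed(+6.23): V ← 94.73 +6.23 = 100.96 m/s
throttle_to(667): rpm ← 667
adjust_airspeed(+14.7): V ← 100.96 +14.7 = 115.66 m/s
adjust_throttle(+1608): rpm ← 667 +1608 = 2275
final state: V = 115.66 m/s, rpm = 2275 → n = rpm/60 = 37.916667 rev/s
J = V / (n·D) = 115.66 / (37.916667 × 3.389) = 0.900081
regime bands: climb J<0.4174 | cruise [0.4174, 0.8348) | windmill J≥0.8348
J = 0.9001 → windmill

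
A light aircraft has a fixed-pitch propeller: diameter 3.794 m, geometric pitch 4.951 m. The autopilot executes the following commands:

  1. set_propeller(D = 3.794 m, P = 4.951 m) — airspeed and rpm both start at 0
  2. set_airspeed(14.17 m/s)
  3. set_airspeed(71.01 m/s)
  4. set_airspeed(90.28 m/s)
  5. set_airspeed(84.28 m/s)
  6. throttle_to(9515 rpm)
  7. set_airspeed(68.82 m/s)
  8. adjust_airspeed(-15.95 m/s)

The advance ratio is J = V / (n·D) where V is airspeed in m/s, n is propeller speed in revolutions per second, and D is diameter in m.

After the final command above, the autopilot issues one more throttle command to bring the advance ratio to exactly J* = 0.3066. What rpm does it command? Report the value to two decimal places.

set_propeller: D = 3.794 m, P = 4.951 m (p = P/D = 1.304955); state ← (V=0, rpm=0)
set_airspeed(14.17): V ← 14.17 m/s
set_airspeed(71.01): V ← 71.01 m/s
set_airspeed(90.28): V ← 90.28 m/s
set_airspeed(84.28): V ← 84.28 m/s
throttle_to(9515): rpm ← 9515
set_airspeed(68.82): V ← 68.82 m/s
adjust_airspeed(-15.95): V ← 68.82 -15.95 = 52.87 m/s
final state: V = 52.87 m/s, rpm = 9515 → n = rpm/60 = 158.583333 rev/s
target J* = 0.3066; solve J* = V/(n·D) for n: n = V/(J*·D) = 52.87/(0.3066 × 3.794) = 45.450622 rev/s
rpm = 60·n = 2727.037335

rpm = 2727.04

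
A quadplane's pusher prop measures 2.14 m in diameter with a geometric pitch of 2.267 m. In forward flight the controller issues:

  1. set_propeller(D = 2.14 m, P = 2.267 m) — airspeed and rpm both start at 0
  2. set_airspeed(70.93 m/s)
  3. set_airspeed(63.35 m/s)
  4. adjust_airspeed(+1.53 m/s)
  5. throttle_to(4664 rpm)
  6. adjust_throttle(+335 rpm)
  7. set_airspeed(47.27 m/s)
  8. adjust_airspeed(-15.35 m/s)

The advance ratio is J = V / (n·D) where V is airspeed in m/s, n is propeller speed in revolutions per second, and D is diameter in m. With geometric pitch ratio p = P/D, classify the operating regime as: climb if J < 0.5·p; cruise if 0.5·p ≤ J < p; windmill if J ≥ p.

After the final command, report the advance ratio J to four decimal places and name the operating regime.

set_propeller: D = 2.14 m, P = 2.267 m (p = P/D = 1.059346); state ← (V=0, rpm=0)
set_airspeed(70.93): V ← 70.93 m/s
set_airspeed(63.35): V ← 63.35 m/s
adjust_airspeed(+1.53): V ← 63.35 +1.53 = 64.88 m/s
throttle_to(4664): rpm ← 4664
adjust_throttle(+335): rpm ← 4664 +335 = 4999
set_airspeed(47.27): V ← 47.27 m/s
adjust_airspeed(-15.35): V ← 47.27 -15.35 = 31.92 m/s
final state: V = 31.92 m/s, rpm = 4999 → n = rpm/60 = 83.316667 rev/s
J = V / (n·D) = 31.92 / (83.316667 × 2.14) = 0.179026
regime bands: climb J<0.5297 | cruise [0.5297, 1.0593) | windmill J≥1.0593
J = 0.1790 → climb

J = 0.1790, regime = climb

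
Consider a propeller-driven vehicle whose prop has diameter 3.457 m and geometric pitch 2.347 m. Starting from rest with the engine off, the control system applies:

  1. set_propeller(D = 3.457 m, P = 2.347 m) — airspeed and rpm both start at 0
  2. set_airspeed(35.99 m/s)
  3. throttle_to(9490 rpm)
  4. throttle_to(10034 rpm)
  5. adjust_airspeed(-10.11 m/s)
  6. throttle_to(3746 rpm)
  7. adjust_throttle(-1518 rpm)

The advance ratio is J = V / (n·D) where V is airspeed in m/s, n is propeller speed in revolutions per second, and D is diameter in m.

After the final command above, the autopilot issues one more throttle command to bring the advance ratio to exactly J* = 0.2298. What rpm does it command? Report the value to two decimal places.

rpm = 1954.64

set_propeller: D = 3.457 m, P = 2.347 m (p = P/D = 0.678912); state ← (V=0, rpm=0)
set_airspeed(35.99): V ← 35.99 m/s
throttle_to(9490): rpm ← 9490
throttle_to(10034): rpm ← 10034
adjust_airspeed(-10.11): V ← 35.99 -10.11 = 25.88 m/s
throttle_to(3746): rpm ← 3746
adjust_throttle(-1518): rpm ← 3746 -1518 = 2228
final state: V = 25.88 m/s, rpm = 2228 → n = rpm/60 = 37.133333 rev/s
target J* = 0.2298; solve J* = V/(n·D) for n: n = V/(J*·D) = 25.88/(0.2298 × 3.457) = 32.577284 rev/s
rpm = 60·n = 1954.637014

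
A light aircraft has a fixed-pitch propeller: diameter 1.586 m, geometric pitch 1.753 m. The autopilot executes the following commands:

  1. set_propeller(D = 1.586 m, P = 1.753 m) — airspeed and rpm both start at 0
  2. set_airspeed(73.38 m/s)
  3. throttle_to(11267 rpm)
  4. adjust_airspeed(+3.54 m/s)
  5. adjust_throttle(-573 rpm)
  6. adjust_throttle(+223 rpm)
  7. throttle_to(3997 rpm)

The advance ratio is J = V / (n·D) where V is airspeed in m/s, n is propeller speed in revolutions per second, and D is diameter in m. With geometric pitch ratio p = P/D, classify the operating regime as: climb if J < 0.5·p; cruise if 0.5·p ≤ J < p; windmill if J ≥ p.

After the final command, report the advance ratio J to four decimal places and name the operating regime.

J = 0.7280, regime = cruise

set_propeller: D = 1.586 m, P = 1.753 m (p = P/D = 1.105296); state ← (V=0, rpm=0)
set_airspeed(73.38): V ← 73.38 m/s
throttle_to(11267): rpm ← 11267
adjust_airspeed(+3.54): V ← 73.38 +3.54 = 76.92 m/s
adjust_throttle(-573): rpm ← 11267 -573 = 10694
adjust_throttle(+223): rpm ← 10694 +223 = 10917
throttle_to(3997): rpm ← 3997
final state: V = 76.92 m/s, rpm = 3997 → n = rpm/60 = 66.616667 rev/s
J = V / (n·D) = 76.92 / (66.616667 × 1.586) = 0.728037
regime bands: climb J<0.5526 | cruise [0.5526, 1.1053) | windmill J≥1.1053
J = 0.7280 → cruise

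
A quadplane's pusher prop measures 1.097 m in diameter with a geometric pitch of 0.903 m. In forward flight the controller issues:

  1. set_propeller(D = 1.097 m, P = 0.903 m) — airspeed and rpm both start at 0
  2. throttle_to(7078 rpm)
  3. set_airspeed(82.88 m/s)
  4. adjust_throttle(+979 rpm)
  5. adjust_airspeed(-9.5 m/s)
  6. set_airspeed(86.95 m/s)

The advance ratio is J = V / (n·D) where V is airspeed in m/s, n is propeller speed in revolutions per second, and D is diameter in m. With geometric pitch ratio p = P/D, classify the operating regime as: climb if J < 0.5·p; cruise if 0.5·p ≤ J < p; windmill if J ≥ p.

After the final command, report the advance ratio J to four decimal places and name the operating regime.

J = 0.5903, regime = cruise

set_propeller: D = 1.097 m, P = 0.903 m (p = P/D = 0.823154); state ← (V=0, rpm=0)
throttle_to(7078): rpm ← 7078
set_airspeed(82.88): V ← 82.88 m/s
adjust_throttle(+979): rpm ← 7078 +979 = 8057
adjust_airspeed(-9.5): V ← 82.88 -9.5 = 73.38 m/s
set_airspeed(86.95): V ← 86.95 m/s
final state: V = 86.95 m/s, rpm = 8057 → n = rpm/60 = 134.283333 rev/s
J = V / (n·D) = 86.95 / (134.283333 × 1.097) = 0.590257
regime bands: climb J<0.4116 | cruise [0.4116, 0.8232) | windmill J≥0.8232
J = 0.5903 → cruise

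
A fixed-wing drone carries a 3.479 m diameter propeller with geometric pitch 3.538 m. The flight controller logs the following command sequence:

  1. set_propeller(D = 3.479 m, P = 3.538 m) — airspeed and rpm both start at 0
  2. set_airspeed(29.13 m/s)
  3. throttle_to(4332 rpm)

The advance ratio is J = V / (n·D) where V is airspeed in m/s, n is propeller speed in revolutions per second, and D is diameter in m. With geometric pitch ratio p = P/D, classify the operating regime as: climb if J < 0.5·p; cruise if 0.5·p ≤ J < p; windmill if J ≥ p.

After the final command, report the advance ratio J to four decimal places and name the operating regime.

J = 0.1160, regime = climb

set_propeller: D = 3.479 m, P = 3.538 m (p = P/D = 1.016959); state ← (V=0, rpm=0)
set_airspeed(29.13): V ← 29.13 m/s
throttle_to(4332): rpm ← 4332
final state: V = 29.13 m/s, rpm = 4332 → n = rpm/60 = 72.200000 rev/s
J = V / (n·D) = 29.13 / (72.200000 × 3.479) = 0.115971
regime bands: climb J<0.5085 | cruise [0.5085, 1.0170) | windmill J≥1.0170
J = 0.1160 → climb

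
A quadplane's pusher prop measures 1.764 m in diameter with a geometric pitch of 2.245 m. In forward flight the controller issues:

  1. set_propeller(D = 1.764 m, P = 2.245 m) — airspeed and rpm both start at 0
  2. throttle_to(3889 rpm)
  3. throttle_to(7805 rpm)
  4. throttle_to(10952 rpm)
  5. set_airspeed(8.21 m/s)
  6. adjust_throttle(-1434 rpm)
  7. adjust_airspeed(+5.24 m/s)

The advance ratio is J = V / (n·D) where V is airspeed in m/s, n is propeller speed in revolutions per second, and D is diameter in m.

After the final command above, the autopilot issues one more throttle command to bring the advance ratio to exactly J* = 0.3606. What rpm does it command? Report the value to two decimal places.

rpm = 1268.67

set_propeller: D = 1.764 m, P = 2.245 m (p = P/D = 1.272676); state ← (V=0, rpm=0)
throttle_to(3889): rpm ← 3889
throttle_to(7805): rpm ← 7805
throttle_to(10952): rpm ← 10952
set_airspeed(8.21): V ← 8.21 m/s
adjust_throttle(-1434): rpm ← 10952 -1434 = 9518
adjust_airspeed(+5.24): V ← 8.21 +5.24 = 13.45 m/s
final state: V = 13.45 m/s, rpm = 9518 → n = rpm/60 = 158.633333 rev/s
target J* = 0.3606; solve J* = V/(n·D) for n: n = V/(J*·D) = 13.45/(0.3606 × 1.764) = 21.144527 rev/s
rpm = 60·n = 1268.671639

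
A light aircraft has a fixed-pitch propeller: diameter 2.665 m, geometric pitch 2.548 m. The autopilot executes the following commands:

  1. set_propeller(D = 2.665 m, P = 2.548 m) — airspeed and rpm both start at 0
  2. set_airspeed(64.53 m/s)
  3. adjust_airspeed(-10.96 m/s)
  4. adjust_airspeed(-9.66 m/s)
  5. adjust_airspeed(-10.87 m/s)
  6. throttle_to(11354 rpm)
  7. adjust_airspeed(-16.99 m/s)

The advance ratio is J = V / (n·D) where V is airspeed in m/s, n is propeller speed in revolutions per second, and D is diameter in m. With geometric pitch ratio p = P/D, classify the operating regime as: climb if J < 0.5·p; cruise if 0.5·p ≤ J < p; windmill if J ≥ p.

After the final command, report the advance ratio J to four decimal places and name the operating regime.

set_propeller: D = 2.665 m, P = 2.548 m (p = P/D = 0.956098); state ← (V=0, rpm=0)
set_airspeed(64.53): V ← 64.53 m/s
adjust_airspeed(-10.96): V ← 64.53 -10.96 = 53.57 m/s
adjust_airspeed(-9.66): V ← 53.57 -9.66 = 43.91 m/s
adjust_airspeed(-10.87): V ← 43.91 -10.87 = 33.04 m/s
throttle_to(11354): rpm ← 11354
adjust_airspeed(-16.99): V ← 33.04 -16.99 = 16.05 m/s
final state: V = 16.05 m/s, rpm = 11354 → n = rpm/60 = 189.233333 rev/s
J = V / (n·D) = 16.05 / (189.233333 × 2.665) = 0.031826
regime bands: climb J<0.4780 | cruise [0.4780, 0.9561) | windmill J≥0.9561
J = 0.0318 → climb

J = 0.0318, regime = climb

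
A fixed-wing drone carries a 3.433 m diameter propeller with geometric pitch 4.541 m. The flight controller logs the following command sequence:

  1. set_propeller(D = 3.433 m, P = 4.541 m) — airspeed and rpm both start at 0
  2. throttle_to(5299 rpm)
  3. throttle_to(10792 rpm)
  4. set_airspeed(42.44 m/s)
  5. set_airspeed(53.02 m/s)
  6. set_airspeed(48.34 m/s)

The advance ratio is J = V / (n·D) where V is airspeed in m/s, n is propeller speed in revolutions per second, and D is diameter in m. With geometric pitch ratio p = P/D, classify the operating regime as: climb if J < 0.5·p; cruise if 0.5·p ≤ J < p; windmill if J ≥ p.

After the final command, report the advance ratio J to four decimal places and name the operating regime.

J = 0.0783, regime = climb

set_propeller: D = 3.433 m, P = 4.541 m (p = P/D = 1.322750); state ← (V=0, rpm=0)
throttle_to(5299): rpm ← 5299
throttle_to(10792): rpm ← 10792
set_airspeed(42.44): V ← 42.44 m/s
set_airspeed(53.02): V ← 53.02 m/s
set_airspeed(48.34): V ← 48.34 m/s
final state: V = 48.34 m/s, rpm = 10792 → n = rpm/60 = 179.866667 rev/s
J = V / (n·D) = 48.34 / (179.866667 × 3.433) = 0.078286
regime bands: climb J<0.6614 | cruise [0.6614, 1.3227) | windmill J≥1.3227
J = 0.0783 → climb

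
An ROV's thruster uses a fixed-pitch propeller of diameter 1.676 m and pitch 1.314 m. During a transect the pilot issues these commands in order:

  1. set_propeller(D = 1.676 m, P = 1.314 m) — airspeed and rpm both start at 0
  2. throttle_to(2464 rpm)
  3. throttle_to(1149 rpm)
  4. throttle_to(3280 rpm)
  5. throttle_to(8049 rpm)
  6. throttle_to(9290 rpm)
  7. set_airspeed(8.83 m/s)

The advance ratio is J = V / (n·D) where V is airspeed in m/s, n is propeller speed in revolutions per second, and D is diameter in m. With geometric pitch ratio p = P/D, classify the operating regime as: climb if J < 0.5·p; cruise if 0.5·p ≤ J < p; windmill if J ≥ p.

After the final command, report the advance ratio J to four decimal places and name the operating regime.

J = 0.0340, regime = climb

set_propeller: D = 1.676 m, P = 1.314 m (p = P/D = 0.784010); state ← (V=0, rpm=0)
throttle_to(2464): rpm ← 2464
throttle_to(1149): rpm ← 1149
throttle_to(3280): rpm ← 3280
throttle_to(8049): rpm ← 8049
throttle_to(9290): rpm ← 9290
set_airspeed(8.83): V ← 8.83 m/s
final state: V = 8.83 m/s, rpm = 9290 → n = rpm/60 = 154.833333 rev/s
J = V / (n·D) = 8.83 / (154.833333 × 1.676) = 0.034027
regime bands: climb J<0.3920 | cruise [0.3920, 0.7840) | windmill J≥0.7840
J = 0.0340 → climb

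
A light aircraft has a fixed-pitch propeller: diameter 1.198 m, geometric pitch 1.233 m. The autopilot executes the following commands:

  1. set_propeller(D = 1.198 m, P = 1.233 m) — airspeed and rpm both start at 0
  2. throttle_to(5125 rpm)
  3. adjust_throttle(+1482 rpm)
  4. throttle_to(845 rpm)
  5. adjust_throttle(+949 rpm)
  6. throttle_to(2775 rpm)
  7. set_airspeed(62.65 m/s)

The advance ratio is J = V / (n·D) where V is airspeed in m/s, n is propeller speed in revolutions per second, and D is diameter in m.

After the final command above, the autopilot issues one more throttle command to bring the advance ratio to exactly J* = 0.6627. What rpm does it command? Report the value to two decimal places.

rpm = 4734.77

set_propeller: D = 1.198 m, P = 1.233 m (p = P/D = 1.029215); state ← (V=0, rpm=0)
throttle_to(5125): rpm ← 5125
adjust_throttle(+1482): rpm ← 5125 +1482 = 6607
throttle_to(845): rpm ← 845
adjust_throttle(+949): rpm ← 845 +949 = 1794
throttle_to(2775): rpm ← 2775
set_airspeed(62.65): V ← 62.65 m/s
final state: V = 62.65 m/s, rpm = 2775 → n = rpm/60 = 46.250000 rev/s
target J* = 0.6627; solve J* = V/(n·D) for n: n = V/(J*·D) = 62.65/(0.6627 × 1.198) = 78.912770 rev/s
rpm = 60·n = 4734.766183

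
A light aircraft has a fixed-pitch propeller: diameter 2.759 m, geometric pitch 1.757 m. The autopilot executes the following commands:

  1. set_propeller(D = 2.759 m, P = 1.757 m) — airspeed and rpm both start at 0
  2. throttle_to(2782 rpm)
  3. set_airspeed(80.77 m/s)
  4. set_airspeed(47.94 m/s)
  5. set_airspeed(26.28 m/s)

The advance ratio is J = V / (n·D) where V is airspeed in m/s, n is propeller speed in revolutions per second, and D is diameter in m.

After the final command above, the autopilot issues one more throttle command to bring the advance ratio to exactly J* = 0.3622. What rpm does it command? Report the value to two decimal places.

set_propeller: D = 2.759 m, P = 1.757 m (p = P/D = 0.636825); state ← (V=0, rpm=0)
throttle_to(2782): rpm ← 2782
set_airspeed(80.77): V ← 80.77 m/s
set_airspeed(47.94): V ← 47.94 m/s
set_airspeed(26.28): V ← 26.28 m/s
final state: V = 26.28 m/s, rpm = 2782 → n = rpm/60 = 46.366667 rev/s
target J* = 0.3622; solve J* = V/(n·D) for n: n = V/(J*·D) = 26.28/(0.3622 × 2.759) = 26.298151 rev/s
rpm = 60·n = 1577.889059

rpm = 1577.89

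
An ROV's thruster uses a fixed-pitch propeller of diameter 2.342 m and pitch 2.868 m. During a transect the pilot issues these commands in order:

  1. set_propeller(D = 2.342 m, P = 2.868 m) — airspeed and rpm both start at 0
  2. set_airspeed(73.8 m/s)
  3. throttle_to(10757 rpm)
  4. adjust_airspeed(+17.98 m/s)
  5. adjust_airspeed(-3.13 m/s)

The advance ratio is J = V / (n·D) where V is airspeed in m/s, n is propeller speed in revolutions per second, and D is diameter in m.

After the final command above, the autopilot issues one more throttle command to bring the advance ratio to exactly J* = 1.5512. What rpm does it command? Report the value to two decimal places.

set_propeller: D = 2.342 m, P = 2.868 m (p = P/D = 1.224594); state ← (V=0, rpm=0)
set_airspeed(73.8): V ← 73.8 m/s
throttle_to(10757): rpm ← 10757
adjust_airspeed(+17.98): V ← 73.8 +17.98 = 91.78 m/s
adjust_airspeed(-3.13): V ← 91.78 -3.13 = 88.65 m/s
final state: V = 88.65 m/s, rpm = 10757 → n = rpm/60 = 179.283333 rev/s
target J* = 1.5512; solve J* = V/(n·D) for n: n = V/(J*·D) = 88.65/(1.5512 × 2.342) = 24.401923 rev/s
rpm = 60·n = 1464.115383

rpm = 1464.12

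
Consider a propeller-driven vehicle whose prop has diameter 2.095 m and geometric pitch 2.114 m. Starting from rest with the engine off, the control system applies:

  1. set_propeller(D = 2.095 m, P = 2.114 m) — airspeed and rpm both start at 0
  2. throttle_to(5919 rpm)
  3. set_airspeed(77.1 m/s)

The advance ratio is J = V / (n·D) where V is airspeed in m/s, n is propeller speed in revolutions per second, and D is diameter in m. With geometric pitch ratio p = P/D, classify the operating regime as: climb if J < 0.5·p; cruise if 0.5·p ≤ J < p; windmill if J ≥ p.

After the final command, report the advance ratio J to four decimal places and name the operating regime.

J = 0.3731, regime = climb

set_propeller: D = 2.095 m, P = 2.114 m (p = P/D = 1.009069); state ← (V=0, rpm=0)
throttle_to(5919): rpm ← 5919
set_airspeed(77.1): V ← 77.1 m/s
final state: V = 77.1 m/s, rpm = 5919 → n = rpm/60 = 98.650000 rev/s
J = V / (n·D) = 77.1 / (98.650000 × 2.095) = 0.373055
regime bands: climb J<0.5045 | cruise [0.5045, 1.0091) | windmill J≥1.0091
J = 0.3731 → climb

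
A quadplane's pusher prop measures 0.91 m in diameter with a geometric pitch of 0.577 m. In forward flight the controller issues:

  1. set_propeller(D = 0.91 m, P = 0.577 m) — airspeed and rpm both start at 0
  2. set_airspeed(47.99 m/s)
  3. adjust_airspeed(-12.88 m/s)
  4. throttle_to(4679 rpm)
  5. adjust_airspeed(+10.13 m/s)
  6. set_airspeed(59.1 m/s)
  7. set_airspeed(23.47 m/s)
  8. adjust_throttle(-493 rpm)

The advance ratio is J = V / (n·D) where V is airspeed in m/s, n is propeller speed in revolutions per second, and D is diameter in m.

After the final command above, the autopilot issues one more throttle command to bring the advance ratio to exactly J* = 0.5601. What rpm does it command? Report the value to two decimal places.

rpm = 2762.85

set_propeller: D = 0.91 m, P = 0.577 m (p = P/D = 0.634066); state ← (V=0, rpm=0)
set_airspeed(47.99): V ← 47.99 m/s
adjust_airspeed(-12.88): V ← 47.99 -12.88 = 35.11 m/s
throttle_to(4679): rpm ← 4679
adjust_airspeed(+10.13): V ← 35.11 +10.13 = 45.24 m/s
set_airspeed(59.1): V ← 59.1 m/s
set_airspeed(23.47): V ← 23.47 m/s
adjust_throttle(-493): rpm ← 4679 -493 = 4186
final state: V = 23.47 m/s, rpm = 4186 → n = rpm/60 = 69.766667 rev/s
target J* = 0.5601; solve J* = V/(n·D) for n: n = V/(J*·D) = 23.47/(0.5601 × 0.91) = 46.047507 rev/s
rpm = 60·n = 2762.850433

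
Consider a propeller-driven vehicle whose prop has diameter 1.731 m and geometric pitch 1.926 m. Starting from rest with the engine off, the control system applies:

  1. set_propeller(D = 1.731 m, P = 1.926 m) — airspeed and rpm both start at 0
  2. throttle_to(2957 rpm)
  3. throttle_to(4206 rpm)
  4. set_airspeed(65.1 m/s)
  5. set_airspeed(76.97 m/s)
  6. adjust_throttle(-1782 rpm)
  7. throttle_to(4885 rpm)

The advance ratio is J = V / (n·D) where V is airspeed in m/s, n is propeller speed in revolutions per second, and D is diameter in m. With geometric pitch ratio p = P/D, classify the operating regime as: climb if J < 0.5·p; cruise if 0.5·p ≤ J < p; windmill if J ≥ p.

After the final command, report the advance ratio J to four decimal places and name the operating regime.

set_propeller: D = 1.731 m, P = 1.926 m (p = P/D = 1.112652); state ← (V=0, rpm=0)
throttle_to(2957): rpm ← 2957
throttle_to(4206): rpm ← 4206
set_airspeed(65.1): V ← 65.1 m/s
set_airspeed(76.97): V ← 76.97 m/s
adjust_throttle(-1782): rpm ← 4206 -1782 = 2424
throttle_to(4885): rpm ← 4885
final state: V = 76.97 m/s, rpm = 4885 → n = rpm/60 = 81.416667 rev/s
J = V / (n·D) = 76.97 / (81.416667 × 1.731) = 0.546149
regime bands: climb J<0.5563 | cruise [0.5563, 1.1127) | windmill J≥1.1127
J = 0.5461 → climb

J = 0.5461, regime = climb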